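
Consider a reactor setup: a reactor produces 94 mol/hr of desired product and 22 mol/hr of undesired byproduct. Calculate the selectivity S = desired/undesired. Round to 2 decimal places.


S = desired product rate / undesired product rate
S = 94 / 22
S = 4.27


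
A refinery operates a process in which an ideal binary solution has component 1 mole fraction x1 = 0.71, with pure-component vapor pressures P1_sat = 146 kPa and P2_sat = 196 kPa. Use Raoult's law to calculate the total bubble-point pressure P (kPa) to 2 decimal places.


P = x1*P1_sat + x2*P2_sat
x2 = 1 - x1 = 1 - 0.71 = 0.29
P = 0.71*146 + 0.29*196
P = 103.66 + 56.84
P = 160.50 kPa


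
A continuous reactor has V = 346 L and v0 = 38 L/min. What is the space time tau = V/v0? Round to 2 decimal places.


tau = V / v0
tau = 346 / 38
tau = 9.11 min


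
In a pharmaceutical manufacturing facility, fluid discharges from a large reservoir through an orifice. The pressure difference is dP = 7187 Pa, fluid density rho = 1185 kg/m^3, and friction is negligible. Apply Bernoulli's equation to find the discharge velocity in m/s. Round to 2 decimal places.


v = sqrt(2*dP/rho)
v = sqrt(2*7187/1185)
v = sqrt(12.129958)
v = 3.48 m/s


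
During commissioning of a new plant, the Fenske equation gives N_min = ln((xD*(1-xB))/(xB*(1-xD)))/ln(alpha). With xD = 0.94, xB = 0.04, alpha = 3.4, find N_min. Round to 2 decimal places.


N_min = ln((xD*(1-xB))/(xB*(1-xD))) / ln(alpha)
Numerator inside ln: 0.9024 / 0.0024 = 376.0
ln(376.0) = 5.929589
ln(alpha) = ln(3.4) = 1.223775
N_min = 5.929589 / 1.223775 = 4.85


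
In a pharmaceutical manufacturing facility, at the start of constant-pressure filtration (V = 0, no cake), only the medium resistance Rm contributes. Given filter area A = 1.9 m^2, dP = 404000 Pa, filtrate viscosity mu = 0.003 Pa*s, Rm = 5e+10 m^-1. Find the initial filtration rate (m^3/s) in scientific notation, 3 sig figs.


rate = A * dP / (mu * Rm)
rate = 1.9 * 404000 / (0.003 * 5e+10)
rate = 767600.0 / 1.500e+08
rate = 5.12e-03 m^3/s


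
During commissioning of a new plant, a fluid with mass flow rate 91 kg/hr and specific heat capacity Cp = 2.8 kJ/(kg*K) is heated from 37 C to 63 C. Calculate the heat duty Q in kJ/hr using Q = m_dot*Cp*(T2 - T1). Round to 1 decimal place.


Q = m_dot * Cp * (T2 - T1)
Q = 91 * 2.8 * (63 - 37)
Q = 91 * 2.8 * 26
Q = 6624.8 kJ/hr


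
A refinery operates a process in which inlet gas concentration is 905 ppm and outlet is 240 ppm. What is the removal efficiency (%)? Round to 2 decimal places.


Efficiency = (G_in - G_out) / G_in * 100%
Efficiency = (905 - 240) / 905 * 100
Efficiency = 665 / 905 * 100
Efficiency = 73.48%


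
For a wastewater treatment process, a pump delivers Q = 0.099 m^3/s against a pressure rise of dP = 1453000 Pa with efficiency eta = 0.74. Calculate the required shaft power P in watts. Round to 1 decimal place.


P = Q * dP / eta
P = 0.099 * 1453000 / 0.74
P = 143847.0 / 0.74
P = 194387.8 W


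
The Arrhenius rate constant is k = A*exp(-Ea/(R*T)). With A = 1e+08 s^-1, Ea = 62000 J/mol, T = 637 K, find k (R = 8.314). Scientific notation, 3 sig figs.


k = A * exp(-Ea/(R*T))
k = 1e+08 * exp(-62000 / (8.314 * 637))
k = 1e+08 * exp(-11.706909)
k = 8.24e+02


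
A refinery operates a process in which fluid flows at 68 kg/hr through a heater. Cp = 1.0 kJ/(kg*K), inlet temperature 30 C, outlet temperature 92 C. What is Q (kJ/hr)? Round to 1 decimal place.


Q = m_dot * Cp * (T2 - T1)
Q = 68 * 1.0 * (92 - 30)
Q = 68 * 1.0 * 62
Q = 4216.0 kJ/hr


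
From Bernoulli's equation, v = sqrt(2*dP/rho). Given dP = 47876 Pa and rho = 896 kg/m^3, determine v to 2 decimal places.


v = sqrt(2*dP/rho)
v = sqrt(2*47876/896)
v = sqrt(106.866071)
v = 10.34 m/s


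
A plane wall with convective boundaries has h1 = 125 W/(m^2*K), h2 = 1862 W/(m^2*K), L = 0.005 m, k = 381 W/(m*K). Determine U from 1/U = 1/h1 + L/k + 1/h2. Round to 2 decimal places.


1/U = 1/h1 + L/k + 1/h2
1/U = 1/125 + 0.005/381 + 1/1862
1/U = 0.008 + 1.31234e-05 + 0.0005370569
1/U = 0.0085501803
U = 116.96 W/(m^2*K)


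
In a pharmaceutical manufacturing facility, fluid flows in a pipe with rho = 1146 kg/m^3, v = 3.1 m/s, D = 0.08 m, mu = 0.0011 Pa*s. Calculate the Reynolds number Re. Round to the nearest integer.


Re = rho * v * D / mu
Re = 1146 * 3.1 * 0.08 / 0.0011
Re = 284.208 / 0.0011
Re = 258371


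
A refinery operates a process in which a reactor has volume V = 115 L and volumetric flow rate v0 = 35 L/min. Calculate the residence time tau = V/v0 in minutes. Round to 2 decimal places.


tau = V / v0
tau = 115 / 35
tau = 3.29 min


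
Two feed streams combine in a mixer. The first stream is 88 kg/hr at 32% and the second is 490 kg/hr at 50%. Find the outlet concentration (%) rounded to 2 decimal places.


Mass balance on solute: F1*x1 + F2*x2 = F3*x3
F3 = F1 + F2 = 88 + 490 = 578 kg/hr
x3 = (F1*x1 + F2*x2)/F3
x3 = (88*0.32 + 490*0.5) / 578
x3 = 47.26%


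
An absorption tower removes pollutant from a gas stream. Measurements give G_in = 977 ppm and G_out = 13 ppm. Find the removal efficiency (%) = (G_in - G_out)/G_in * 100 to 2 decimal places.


Efficiency = (G_in - G_out) / G_in * 100%
Efficiency = (977 - 13) / 977 * 100
Efficiency = 964 / 977 * 100
Efficiency = 98.67%


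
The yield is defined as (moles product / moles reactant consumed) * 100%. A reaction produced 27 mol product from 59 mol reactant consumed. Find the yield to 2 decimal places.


Yield = (moles product / moles consumed) * 100%
Yield = (27 / 59) * 100
Yield = 0.4576 * 100
Yield = 45.76%


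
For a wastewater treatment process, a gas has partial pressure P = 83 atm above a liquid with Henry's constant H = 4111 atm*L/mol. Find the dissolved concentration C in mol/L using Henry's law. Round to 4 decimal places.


C = P / H
C = 83 / 4111
C = 0.0202 mol/L


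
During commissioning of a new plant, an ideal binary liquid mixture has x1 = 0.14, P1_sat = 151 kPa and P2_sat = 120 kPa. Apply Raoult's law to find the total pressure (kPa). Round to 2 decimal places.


P = x1*P1_sat + x2*P2_sat
x2 = 1 - x1 = 1 - 0.14 = 0.86
P = 0.14*151 + 0.86*120
P = 21.14 + 103.2
P = 124.34 kPa


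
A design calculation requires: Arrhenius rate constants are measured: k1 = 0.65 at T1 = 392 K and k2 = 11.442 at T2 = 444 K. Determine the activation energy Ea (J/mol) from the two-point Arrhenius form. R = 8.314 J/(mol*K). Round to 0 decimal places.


Ea = R * ln(k2/k1) / (1/T1 - 1/T2)
ln(k2/k1) = ln(11.442/0.65) = 2.8680737
1/T1 - 1/T2 = 1/392 - 1/444 = 0.000298768156
Ea = 8.314 * 2.8680737 / 0.000298768156
Ea = 79812 J/mol


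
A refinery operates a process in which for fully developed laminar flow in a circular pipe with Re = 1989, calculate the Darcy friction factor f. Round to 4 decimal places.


f = 64 / Re
f = 64 / 1989
f = 0.0322


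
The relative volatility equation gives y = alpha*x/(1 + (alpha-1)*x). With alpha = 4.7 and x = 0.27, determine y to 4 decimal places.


y = alpha*x / (1 + (alpha-1)*x)
y = 4.7*0.27 / (1 + (4.7-1)*0.27)
y = 1.269 / (1 + 0.999)
y = 1.269 / 1.999
y = 0.6348


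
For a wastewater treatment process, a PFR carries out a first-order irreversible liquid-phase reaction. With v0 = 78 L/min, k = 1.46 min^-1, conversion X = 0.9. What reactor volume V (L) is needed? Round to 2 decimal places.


V = (v0/k) * ln(1/(1-X))
V = (78/1.46) * ln(1/(1-0.9))
V = 53.424658 * ln(10.0)
V = 53.424658 * 2.302585
V = 123.01 L


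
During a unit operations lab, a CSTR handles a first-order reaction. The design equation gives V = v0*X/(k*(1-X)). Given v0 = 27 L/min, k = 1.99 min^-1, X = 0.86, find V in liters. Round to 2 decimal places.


V = v0 * X / (k * (1 - X))
V = 27 * 0.86 / (1.99 * (1 - 0.86))
V = 23.22 / (1.99 * 0.14)
V = 23.22 / 0.2786
V = 83.35 L


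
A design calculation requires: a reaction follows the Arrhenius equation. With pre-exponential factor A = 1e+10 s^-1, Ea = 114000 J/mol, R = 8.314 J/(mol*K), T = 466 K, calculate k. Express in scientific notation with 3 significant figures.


k = A * exp(-Ea/(R*T))
k = 1e+10 * exp(-114000 / (8.314 * 466))
k = 1e+10 * exp(-29.424488)
k = 1.66e-03


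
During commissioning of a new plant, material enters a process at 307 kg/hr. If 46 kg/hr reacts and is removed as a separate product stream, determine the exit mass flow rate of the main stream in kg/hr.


Steady-state mass balance on the main outlet: F_out = F_in - F_removed
F_out = 307 - 46
F_out = 261 kg/hr


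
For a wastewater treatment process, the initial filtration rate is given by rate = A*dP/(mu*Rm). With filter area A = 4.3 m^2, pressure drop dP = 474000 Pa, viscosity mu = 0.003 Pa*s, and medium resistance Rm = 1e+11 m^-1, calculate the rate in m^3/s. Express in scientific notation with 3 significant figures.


rate = A * dP / (mu * Rm)
rate = 4.3 * 474000 / (0.003 * 1e+11)
rate = 2038200.0 / 3.000e+08
rate = 6.79e-03 m^3/s


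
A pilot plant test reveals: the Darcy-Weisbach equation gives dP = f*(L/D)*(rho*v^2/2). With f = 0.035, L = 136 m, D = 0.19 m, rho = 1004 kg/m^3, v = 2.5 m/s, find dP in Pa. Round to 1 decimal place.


dP = f * (L/D) * (rho*v^2/2)
dP = 0.035 * (136/0.19) * (1004*2.5^2/2)
L/D = 715.78947368
rho*v^2/2 = 1004*6.25/2 = 3137.5
dP = 0.035 * 715.78947368 * 3137.5
dP = 78602.6 Pa


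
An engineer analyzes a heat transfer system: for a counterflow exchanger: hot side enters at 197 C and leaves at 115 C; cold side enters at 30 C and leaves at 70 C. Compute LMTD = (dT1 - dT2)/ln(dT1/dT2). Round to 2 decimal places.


dT1 = Th_in - Tc_out = 197 - 70 = 127
dT2 = Th_out - Tc_in = 115 - 30 = 85
LMTD = (dT1 - dT2) / ln(dT1/dT2)
LMTD = (127 - 85) / ln(127/85)
LMTD = 104.60 K


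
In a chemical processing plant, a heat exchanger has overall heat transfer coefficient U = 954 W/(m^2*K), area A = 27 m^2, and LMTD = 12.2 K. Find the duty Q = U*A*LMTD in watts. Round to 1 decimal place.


Q = U * A * LMTD
Q = 954 * 27 * 12.2
Q = 314247.6 W


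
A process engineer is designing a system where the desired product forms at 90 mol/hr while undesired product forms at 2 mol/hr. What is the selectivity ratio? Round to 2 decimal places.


S = desired product rate / undesired product rate
S = 90 / 2
S = 45.00


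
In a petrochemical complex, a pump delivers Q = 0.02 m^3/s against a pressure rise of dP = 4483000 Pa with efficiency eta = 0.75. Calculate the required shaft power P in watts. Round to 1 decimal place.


P = Q * dP / eta
P = 0.02 * 4483000 / 0.75
P = 89660.0 / 0.75
P = 119546.7 W


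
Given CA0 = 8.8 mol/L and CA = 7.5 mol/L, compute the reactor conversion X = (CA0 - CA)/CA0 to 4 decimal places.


X = (CA0 - CA) / CA0
X = (8.8 - 7.5) / 8.8
X = 1.3 / 8.8
X = 0.1477


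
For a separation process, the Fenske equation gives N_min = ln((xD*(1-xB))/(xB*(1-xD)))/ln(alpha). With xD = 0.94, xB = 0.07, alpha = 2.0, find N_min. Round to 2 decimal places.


N_min = ln((xD*(1-xB))/(xB*(1-xD))) / ln(alpha)
Numerator inside ln: 0.8742 / 0.0042 = 208.142857
ln(208.142857) = 5.338225
ln(alpha) = ln(2.0) = 0.693147
N_min = 5.338225 / 0.693147 = 7.70


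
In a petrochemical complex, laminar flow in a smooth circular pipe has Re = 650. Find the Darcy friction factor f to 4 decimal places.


f = 64 / Re
f = 64 / 650
f = 0.0985


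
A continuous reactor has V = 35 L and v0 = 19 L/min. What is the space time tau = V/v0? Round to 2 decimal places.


tau = V / v0
tau = 35 / 19
tau = 1.84 min


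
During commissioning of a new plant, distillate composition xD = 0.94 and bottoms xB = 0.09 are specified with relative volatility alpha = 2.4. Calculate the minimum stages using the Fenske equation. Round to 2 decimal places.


N_min = ln((xD*(1-xB))/(xB*(1-xD))) / ln(alpha)
Numerator inside ln: 0.8554 / 0.0054 = 158.407407
ln(158.407407) = 5.06517
ln(alpha) = ln(2.4) = 0.875469
N_min = 5.06517 / 0.875469 = 5.79


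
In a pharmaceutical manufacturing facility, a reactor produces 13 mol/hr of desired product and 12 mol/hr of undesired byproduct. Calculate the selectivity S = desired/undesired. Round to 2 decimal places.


S = desired product rate / undesired product rate
S = 13 / 12
S = 1.08


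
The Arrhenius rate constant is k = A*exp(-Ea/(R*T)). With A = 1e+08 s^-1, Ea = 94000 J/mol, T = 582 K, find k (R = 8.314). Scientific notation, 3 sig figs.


k = A * exp(-Ea/(R*T))
k = 1e+08 * exp(-94000 / (8.314 * 582))
k = 1e+08 * exp(-19.426513)
k = 3.66e-01


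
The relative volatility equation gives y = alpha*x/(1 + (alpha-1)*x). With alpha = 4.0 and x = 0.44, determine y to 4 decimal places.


y = alpha*x / (1 + (alpha-1)*x)
y = 4.0*0.44 / (1 + (4.0-1)*0.44)
y = 1.76 / (1 + 1.32)
y = 1.76 / 2.32
y = 0.7586


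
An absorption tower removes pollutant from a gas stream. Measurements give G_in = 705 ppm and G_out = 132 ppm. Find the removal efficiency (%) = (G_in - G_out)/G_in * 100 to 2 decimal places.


Efficiency = (G_in - G_out) / G_in * 100%
Efficiency = (705 - 132) / 705 * 100
Efficiency = 573 / 705 * 100
Efficiency = 81.28%


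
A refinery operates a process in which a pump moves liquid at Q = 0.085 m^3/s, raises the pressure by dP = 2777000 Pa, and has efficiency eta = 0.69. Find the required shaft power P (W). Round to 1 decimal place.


P = Q * dP / eta
P = 0.085 * 2777000 / 0.69
P = 236045.0 / 0.69
P = 342094.2 W


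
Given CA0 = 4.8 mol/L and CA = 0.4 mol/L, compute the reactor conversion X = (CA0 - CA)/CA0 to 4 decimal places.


X = (CA0 - CA) / CA0
X = (4.8 - 0.4) / 4.8
X = 4.4 / 4.8
X = 0.9167


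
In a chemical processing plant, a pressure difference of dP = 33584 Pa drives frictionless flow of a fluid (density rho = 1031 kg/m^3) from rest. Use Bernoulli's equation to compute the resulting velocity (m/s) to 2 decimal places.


v = sqrt(2*dP/rho)
v = sqrt(2*33584/1031)
v = sqrt(65.1484)
v = 8.07 m/s


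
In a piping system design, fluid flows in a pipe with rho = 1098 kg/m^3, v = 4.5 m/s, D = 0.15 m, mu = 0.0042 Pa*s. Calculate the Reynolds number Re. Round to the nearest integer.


Re = rho * v * D / mu
Re = 1098 * 4.5 * 0.15 / 0.0042
Re = 741.15 / 0.0042
Re = 176464


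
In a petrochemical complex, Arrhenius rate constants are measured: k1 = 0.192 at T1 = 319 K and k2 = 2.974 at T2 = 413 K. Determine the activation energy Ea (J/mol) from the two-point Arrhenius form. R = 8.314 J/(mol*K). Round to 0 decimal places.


Ea = R * ln(k2/k1) / (1/T1 - 1/T2)
ln(k2/k1) = ln(2.974/0.192) = 2.7401678
1/T1 - 1/T2 = 1/319 - 1/413 = 0.000713488732
Ea = 8.314 * 2.7401678 / 0.000713488732
Ea = 31930 J/mol


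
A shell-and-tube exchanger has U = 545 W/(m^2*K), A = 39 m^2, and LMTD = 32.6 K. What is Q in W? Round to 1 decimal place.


Q = U * A * LMTD
Q = 545 * 39 * 32.6
Q = 692913.0 W


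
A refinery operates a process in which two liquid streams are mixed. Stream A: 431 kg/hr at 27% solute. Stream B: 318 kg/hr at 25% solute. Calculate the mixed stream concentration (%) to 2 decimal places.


Mass balance on solute: F1*x1 + F2*x2 = F3*x3
F3 = F1 + F2 = 431 + 318 = 749 kg/hr
x3 = (F1*x1 + F2*x2)/F3
x3 = (431*0.27 + 318*0.25) / 749
x3 = 26.15%


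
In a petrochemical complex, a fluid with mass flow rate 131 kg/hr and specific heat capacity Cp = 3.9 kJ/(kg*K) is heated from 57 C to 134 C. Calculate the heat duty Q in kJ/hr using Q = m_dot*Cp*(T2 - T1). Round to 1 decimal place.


Q = m_dot * Cp * (T2 - T1)
Q = 131 * 3.9 * (134 - 57)
Q = 131 * 3.9 * 77
Q = 39339.3 kJ/hr


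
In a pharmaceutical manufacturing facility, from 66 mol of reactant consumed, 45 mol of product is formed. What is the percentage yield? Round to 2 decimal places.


Yield = (moles product / moles consumed) * 100%
Yield = (45 / 66) * 100
Yield = 0.6818 * 100
Yield = 68.18%


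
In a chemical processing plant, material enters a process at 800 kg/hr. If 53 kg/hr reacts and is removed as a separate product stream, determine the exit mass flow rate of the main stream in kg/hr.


Steady-state mass balance on the main outlet: F_out = F_in - F_removed
F_out = 800 - 53
F_out = 747 kg/hr


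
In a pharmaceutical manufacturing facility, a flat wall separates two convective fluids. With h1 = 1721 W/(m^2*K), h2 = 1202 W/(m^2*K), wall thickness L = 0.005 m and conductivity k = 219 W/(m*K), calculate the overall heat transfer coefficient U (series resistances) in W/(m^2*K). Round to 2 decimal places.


1/U = 1/h1 + L/k + 1/h2
1/U = 1/1721 + 0.005/219 + 1/1202
1/U = 0.0005810575 + 2.28311e-05 + 0.0008319468
1/U = 0.0014358354
U = 696.46 W/(m^2*K)


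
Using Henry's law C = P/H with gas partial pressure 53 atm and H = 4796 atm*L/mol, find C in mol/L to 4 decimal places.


C = P / H
C = 53 / 4796
C = 0.0111 mol/L


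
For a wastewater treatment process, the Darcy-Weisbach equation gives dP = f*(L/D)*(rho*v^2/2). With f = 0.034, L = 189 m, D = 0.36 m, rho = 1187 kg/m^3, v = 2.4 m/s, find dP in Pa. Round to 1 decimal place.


dP = f * (L/D) * (rho*v^2/2)
dP = 0.034 * (189/0.36) * (1187*2.4^2/2)
L/D = 525.0
rho*v^2/2 = 1187*5.76/2 = 3418.56
dP = 0.034 * 525.0 * 3418.56
dP = 61021.3 Pa


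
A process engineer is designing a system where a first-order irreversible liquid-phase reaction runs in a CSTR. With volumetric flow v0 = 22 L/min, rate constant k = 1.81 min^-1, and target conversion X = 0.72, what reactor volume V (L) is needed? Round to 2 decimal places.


V = v0 * X / (k * (1 - X))
V = 22 * 0.72 / (1.81 * (1 - 0.72))
V = 15.84 / (1.81 * 0.28)
V = 15.84 / 0.5068
V = 31.25 L


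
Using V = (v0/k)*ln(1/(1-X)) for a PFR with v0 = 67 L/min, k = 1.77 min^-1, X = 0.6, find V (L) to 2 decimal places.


V = (v0/k) * ln(1/(1-X))
V = (67/1.77) * ln(1/(1-0.6))
V = 37.853107 * ln(2.5)
V = 37.853107 * 0.916291
V = 34.68 L


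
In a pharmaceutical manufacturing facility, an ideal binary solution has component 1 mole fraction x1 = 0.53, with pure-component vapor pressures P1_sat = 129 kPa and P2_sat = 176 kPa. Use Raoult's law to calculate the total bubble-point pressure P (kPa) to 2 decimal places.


P = x1*P1_sat + x2*P2_sat
x2 = 1 - x1 = 1 - 0.53 = 0.47
P = 0.53*129 + 0.47*176
P = 68.37 + 82.72
P = 151.09 kPa


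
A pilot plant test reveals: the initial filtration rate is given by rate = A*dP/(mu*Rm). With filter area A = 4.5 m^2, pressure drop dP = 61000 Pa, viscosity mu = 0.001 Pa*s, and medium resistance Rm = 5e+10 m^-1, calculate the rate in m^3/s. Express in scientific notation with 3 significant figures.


rate = A * dP / (mu * Rm)
rate = 4.5 * 61000 / (0.001 * 5e+10)
rate = 274500.0 / 5.000e+07
rate = 5.49e-03 m^3/s


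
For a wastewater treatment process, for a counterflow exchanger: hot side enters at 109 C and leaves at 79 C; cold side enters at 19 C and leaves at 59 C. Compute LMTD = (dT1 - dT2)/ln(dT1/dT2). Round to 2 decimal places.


dT1 = Th_in - Tc_out = 109 - 59 = 50
dT2 = Th_out - Tc_in = 79 - 19 = 60
LMTD = (dT1 - dT2) / ln(dT1/dT2)
LMTD = (50 - 60) / ln(50/60)
LMTD = 54.85 K


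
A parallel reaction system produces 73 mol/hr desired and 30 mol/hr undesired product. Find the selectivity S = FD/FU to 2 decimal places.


S = desired product rate / undesired product rate
S = 73 / 30
S = 2.43


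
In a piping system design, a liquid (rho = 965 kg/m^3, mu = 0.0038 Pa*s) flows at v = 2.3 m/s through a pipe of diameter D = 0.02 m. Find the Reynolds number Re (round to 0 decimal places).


Re = rho * v * D / mu
Re = 965 * 2.3 * 0.02 / 0.0038
Re = 44.39 / 0.0038
Re = 11682


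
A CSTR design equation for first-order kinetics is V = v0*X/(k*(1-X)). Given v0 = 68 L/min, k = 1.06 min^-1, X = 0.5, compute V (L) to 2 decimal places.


V = v0 * X / (k * (1 - X))
V = 68 * 0.5 / (1.06 * (1 - 0.5))
V = 34.0 / (1.06 * 0.5)
V = 34.0 / 0.53
V = 64.15 L


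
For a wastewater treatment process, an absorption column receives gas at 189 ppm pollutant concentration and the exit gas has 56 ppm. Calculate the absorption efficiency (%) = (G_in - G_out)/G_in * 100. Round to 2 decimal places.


Efficiency = (G_in - G_out) / G_in * 100%
Efficiency = (189 - 56) / 189 * 100
Efficiency = 133 / 189 * 100
Efficiency = 70.37%


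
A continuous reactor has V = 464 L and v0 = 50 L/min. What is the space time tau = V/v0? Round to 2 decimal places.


tau = V / v0
tau = 464 / 50
tau = 9.28 min


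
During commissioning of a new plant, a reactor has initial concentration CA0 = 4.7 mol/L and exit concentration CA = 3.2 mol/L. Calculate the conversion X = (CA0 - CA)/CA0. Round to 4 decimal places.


X = (CA0 - CA) / CA0
X = (4.7 - 3.2) / 4.7
X = 1.5 / 4.7
X = 0.3191


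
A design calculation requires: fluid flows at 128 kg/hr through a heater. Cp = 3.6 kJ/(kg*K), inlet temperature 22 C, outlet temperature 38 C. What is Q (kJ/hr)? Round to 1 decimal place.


Q = m_dot * Cp * (T2 - T1)
Q = 128 * 3.6 * (38 - 22)
Q = 128 * 3.6 * 16
Q = 7372.8 kJ/hr


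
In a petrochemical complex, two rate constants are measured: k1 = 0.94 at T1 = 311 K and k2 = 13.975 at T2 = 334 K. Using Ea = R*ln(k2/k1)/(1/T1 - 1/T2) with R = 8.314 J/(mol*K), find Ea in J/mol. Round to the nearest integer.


Ea = R * ln(k2/k1) / (1/T1 - 1/T2)
ln(k2/k1) = ln(13.975/0.94) = 2.6991454
1/T1 - 1/T2 = 1/311 - 1/334 = 0.000221422108
Ea = 8.314 * 2.6991454 / 0.000221422108
Ea = 101348 J/mol


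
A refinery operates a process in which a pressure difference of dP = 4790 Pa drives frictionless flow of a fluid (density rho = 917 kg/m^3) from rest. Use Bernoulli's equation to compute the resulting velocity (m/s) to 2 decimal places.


v = sqrt(2*dP/rho)
v = sqrt(2*4790/917)
v = sqrt(10.44711)
v = 3.23 m/s


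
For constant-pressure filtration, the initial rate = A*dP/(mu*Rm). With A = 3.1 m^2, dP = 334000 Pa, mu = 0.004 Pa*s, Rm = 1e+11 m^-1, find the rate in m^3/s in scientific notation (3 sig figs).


rate = A * dP / (mu * Rm)
rate = 3.1 * 334000 / (0.004 * 1e+11)
rate = 1035400.0 / 4.000e+08
rate = 2.59e-03 m^3/s


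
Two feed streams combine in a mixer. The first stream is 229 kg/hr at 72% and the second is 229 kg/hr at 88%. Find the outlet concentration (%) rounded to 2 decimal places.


Mass balance on solute: F1*x1 + F2*x2 = F3*x3
F3 = F1 + F2 = 229 + 229 = 458 kg/hr
x3 = (F1*x1 + F2*x2)/F3
x3 = (229*0.72 + 229*0.88) / 458
x3 = 80.00%


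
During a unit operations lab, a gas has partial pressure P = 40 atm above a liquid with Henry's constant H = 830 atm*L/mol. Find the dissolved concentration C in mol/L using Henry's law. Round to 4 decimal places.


C = P / H
C = 40 / 830
C = 0.0482 mol/L


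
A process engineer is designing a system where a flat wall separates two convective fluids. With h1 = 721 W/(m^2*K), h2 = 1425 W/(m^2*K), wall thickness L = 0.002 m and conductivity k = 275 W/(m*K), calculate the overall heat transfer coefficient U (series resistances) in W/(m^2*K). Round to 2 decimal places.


1/U = 1/h1 + L/k + 1/h2
1/U = 1/721 + 0.002/275 + 1/1425
1/U = 0.0013869626 + 7.2727e-06 + 0.0007017544
1/U = 0.0020959897
U = 477.10 W/(m^2*K)


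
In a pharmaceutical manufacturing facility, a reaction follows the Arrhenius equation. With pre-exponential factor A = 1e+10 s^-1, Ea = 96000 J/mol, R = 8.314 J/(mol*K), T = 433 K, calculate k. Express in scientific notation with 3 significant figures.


k = A * exp(-Ea/(R*T))
k = 1e+10 * exp(-96000 / (8.314 * 433))
k = 1e+10 * exp(-26.666948)
k = 2.62e-02


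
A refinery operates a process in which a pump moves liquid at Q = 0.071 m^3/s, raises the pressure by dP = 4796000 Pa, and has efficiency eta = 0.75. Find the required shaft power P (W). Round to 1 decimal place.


P = Q * dP / eta
P = 0.071 * 4796000 / 0.75
P = 340516.0 / 0.75
P = 454021.3 W


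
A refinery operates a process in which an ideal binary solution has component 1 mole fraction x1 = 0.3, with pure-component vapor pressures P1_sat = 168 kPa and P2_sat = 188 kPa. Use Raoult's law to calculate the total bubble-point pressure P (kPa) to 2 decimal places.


P = x1*P1_sat + x2*P2_sat
x2 = 1 - x1 = 1 - 0.3 = 0.7
P = 0.3*168 + 0.7*188
P = 50.4 + 131.6
P = 182.00 kPa


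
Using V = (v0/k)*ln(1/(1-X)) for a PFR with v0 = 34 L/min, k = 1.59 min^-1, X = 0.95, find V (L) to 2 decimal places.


V = (v0/k) * ln(1/(1-X))
V = (34/1.59) * ln(1/(1-0.95))
V = 21.383648 * ln(20.0)
V = 21.383648 * 2.995732
V = 64.06 L


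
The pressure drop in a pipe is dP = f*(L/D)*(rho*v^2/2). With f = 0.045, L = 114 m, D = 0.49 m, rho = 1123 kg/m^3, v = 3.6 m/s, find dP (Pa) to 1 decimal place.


dP = f * (L/D) * (rho*v^2/2)
dP = 0.045 * (114/0.49) * (1123*3.6^2/2)
L/D = 232.65306122
rho*v^2/2 = 1123*12.96/2 = 7277.04
dP = 0.045 * 232.65306122 * 7277.04
dP = 76186.2 Pa


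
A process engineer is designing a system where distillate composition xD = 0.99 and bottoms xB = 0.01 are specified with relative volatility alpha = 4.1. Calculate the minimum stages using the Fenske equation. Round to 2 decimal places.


N_min = ln((xD*(1-xB))/(xB*(1-xD))) / ln(alpha)
Numerator inside ln: 0.9801 / 0.0001 = 9801.0
ln(9801.0) = 9.19024
ln(alpha) = ln(4.1) = 1.410987
N_min = 9.19024 / 1.410987 = 6.51


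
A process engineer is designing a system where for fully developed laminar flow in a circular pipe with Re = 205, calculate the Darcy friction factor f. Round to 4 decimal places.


f = 64 / Re
f = 64 / 205
f = 0.3122


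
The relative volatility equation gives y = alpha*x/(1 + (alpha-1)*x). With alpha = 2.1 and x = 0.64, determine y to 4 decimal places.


y = alpha*x / (1 + (alpha-1)*x)
y = 2.1*0.64 / (1 + (2.1-1)*0.64)
y = 1.344 / (1 + 0.704)
y = 1.344 / 1.704
y = 0.7887


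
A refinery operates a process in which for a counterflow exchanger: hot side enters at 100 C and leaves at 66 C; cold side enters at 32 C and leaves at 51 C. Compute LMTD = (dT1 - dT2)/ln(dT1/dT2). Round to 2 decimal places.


dT1 = Th_in - Tc_out = 100 - 51 = 49
dT2 = Th_out - Tc_in = 66 - 32 = 34
LMTD = (dT1 - dT2) / ln(dT1/dT2)
LMTD = (49 - 34) / ln(49/34)
LMTD = 41.04 K


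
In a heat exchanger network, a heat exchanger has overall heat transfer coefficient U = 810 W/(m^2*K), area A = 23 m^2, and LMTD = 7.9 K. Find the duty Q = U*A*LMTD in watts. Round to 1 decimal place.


Q = U * A * LMTD
Q = 810 * 23 * 7.9
Q = 147177.0 W


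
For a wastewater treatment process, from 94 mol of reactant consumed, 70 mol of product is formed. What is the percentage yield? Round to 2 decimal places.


Yield = (moles product / moles consumed) * 100%
Yield = (70 / 94) * 100
Yield = 0.7447 * 100
Yield = 74.47%


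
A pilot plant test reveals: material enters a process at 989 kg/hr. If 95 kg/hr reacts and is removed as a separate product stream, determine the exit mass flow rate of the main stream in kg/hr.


Steady-state mass balance on the main outlet: F_out = F_in - F_removed
F_out = 989 - 95
F_out = 894 kg/hr


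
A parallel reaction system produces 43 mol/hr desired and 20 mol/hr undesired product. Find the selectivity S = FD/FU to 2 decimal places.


S = desired product rate / undesired product rate
S = 43 / 20
S = 2.15


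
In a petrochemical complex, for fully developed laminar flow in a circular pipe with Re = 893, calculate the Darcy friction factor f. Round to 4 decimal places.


f = 64 / Re
f = 64 / 893
f = 0.0717


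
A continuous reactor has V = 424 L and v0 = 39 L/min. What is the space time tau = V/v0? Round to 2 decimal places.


tau = V / v0
tau = 424 / 39
tau = 10.87 min


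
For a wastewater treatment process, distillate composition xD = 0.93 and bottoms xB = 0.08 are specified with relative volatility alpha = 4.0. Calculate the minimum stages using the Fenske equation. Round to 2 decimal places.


N_min = ln((xD*(1-xB))/(xB*(1-xD))) / ln(alpha)
Numerator inside ln: 0.8556 / 0.0056 = 152.785714
ln(152.785714) = 5.029036
ln(alpha) = ln(4.0) = 1.386294
N_min = 5.029036 / 1.386294 = 3.63


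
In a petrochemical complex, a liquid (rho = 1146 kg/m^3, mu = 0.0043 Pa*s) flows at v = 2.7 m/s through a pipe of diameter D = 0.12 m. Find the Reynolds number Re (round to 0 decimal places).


Re = rho * v * D / mu
Re = 1146 * 2.7 * 0.12 / 0.0043
Re = 371.304 / 0.0043
Re = 86350


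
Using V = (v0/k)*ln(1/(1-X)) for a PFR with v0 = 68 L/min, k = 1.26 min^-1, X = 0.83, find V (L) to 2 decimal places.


V = (v0/k) * ln(1/(1-X))
V = (68/1.26) * ln(1/(1-0.83))
V = 53.968254 * ln(5.882353)
V = 53.968254 * 1.771957
V = 95.63 L


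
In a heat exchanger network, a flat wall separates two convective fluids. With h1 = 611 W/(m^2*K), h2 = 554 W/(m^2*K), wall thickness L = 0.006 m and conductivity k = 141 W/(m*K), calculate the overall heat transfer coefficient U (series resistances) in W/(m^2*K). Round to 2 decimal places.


1/U = 1/h1 + L/k + 1/h2
1/U = 1/611 + 0.006/141 + 1/554
1/U = 0.0016366612 + 4.25532e-05 + 0.0018050542
1/U = 0.0034842686
U = 287.00 W/(m^2*K)


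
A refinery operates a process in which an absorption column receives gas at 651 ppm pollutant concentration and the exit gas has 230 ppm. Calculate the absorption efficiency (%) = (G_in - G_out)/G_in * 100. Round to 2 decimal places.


Efficiency = (G_in - G_out) / G_in * 100%
Efficiency = (651 - 230) / 651 * 100
Efficiency = 421 / 651 * 100
Efficiency = 64.67%


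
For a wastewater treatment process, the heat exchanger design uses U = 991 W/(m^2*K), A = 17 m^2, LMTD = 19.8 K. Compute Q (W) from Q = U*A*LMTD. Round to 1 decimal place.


Q = U * A * LMTD
Q = 991 * 17 * 19.8
Q = 333570.6 W


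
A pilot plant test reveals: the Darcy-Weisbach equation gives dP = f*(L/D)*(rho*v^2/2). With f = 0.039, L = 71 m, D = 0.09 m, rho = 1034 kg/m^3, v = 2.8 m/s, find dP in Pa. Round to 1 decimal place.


dP = f * (L/D) * (rho*v^2/2)
dP = 0.039 * (71/0.09) * (1034*2.8^2/2)
L/D = 788.88888889
rho*v^2/2 = 1034*7.84/2 = 4053.28
dP = 0.039 * 788.88888889 * 4053.28
dP = 124705.9 Pa


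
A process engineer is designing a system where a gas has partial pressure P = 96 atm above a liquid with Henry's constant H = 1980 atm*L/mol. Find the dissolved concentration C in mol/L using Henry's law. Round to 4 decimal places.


C = P / H
C = 96 / 1980
C = 0.0485 mol/L


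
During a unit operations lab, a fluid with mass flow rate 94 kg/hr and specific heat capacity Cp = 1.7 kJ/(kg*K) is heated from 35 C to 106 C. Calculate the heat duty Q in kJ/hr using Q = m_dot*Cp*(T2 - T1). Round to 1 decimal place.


Q = m_dot * Cp * (T2 - T1)
Q = 94 * 1.7 * (106 - 35)
Q = 94 * 1.7 * 71
Q = 11345.8 kJ/hr


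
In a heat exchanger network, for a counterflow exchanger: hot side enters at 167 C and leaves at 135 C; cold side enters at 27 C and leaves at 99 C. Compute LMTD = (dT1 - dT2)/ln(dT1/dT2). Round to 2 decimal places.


dT1 = Th_in - Tc_out = 167 - 99 = 68
dT2 = Th_out - Tc_in = 135 - 27 = 108
LMTD = (dT1 - dT2) / ln(dT1/dT2)
LMTD = (68 - 108) / ln(68/108)
LMTD = 86.46 K


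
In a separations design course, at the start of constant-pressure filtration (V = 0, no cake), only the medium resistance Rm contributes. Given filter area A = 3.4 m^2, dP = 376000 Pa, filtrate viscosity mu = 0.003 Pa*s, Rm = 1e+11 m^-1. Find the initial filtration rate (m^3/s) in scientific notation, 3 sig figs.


rate = A * dP / (mu * Rm)
rate = 3.4 * 376000 / (0.003 * 1e+11)
rate = 1278400.0 / 3.000e+08
rate = 4.26e-03 m^3/s


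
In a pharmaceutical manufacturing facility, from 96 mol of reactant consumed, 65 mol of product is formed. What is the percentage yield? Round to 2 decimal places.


Yield = (moles product / moles consumed) * 100%
Yield = (65 / 96) * 100
Yield = 0.6771 * 100
Yield = 67.71%


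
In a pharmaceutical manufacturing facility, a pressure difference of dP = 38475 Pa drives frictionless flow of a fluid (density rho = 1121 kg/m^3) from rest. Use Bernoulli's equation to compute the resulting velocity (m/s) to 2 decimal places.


v = sqrt(2*dP/rho)
v = sqrt(2*38475/1121)
v = sqrt(68.644068)
v = 8.29 m/s


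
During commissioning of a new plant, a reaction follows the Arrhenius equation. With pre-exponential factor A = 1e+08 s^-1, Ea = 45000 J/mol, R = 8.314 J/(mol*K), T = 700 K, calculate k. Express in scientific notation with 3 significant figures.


k = A * exp(-Ea/(R*T))
k = 1e+08 * exp(-45000 / (8.314 * 700))
k = 1e+08 * exp(-7.732224)
k = 4.38e+04


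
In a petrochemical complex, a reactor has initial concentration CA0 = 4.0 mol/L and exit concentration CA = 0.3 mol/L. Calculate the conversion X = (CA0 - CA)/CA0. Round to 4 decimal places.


X = (CA0 - CA) / CA0
X = (4.0 - 0.3) / 4.0
X = 3.7 / 4.0
X = 0.9250


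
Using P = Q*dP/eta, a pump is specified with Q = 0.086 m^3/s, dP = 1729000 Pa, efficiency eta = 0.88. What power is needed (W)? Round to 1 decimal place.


P = Q * dP / eta
P = 0.086 * 1729000 / 0.88
P = 148694.0 / 0.88
P = 168970.5 W


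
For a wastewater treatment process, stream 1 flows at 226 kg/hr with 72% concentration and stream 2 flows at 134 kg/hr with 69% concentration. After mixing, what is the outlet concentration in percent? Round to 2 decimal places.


Mass balance on solute: F1*x1 + F2*x2 = F3*x3
F3 = F1 + F2 = 226 + 134 = 360 kg/hr
x3 = (F1*x1 + F2*x2)/F3
x3 = (226*0.72 + 134*0.69) / 360
x3 = 70.88%


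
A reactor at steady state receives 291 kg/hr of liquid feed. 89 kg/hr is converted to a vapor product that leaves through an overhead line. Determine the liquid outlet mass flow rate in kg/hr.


Steady-state mass balance on the main outlet: F_out = F_in - F_removed
F_out = 291 - 89
F_out = 202 kg/hr


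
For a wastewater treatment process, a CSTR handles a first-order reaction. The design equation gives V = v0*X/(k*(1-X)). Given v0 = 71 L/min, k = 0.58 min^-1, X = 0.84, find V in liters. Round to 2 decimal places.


V = v0 * X / (k * (1 - X))
V = 71 * 0.84 / (0.58 * (1 - 0.84))
V = 59.64 / (0.58 * 0.16)
V = 59.64 / 0.0928
V = 642.67 L


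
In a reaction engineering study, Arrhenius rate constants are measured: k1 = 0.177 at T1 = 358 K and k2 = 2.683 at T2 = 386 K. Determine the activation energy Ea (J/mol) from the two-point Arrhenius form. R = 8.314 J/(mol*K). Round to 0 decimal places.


Ea = R * ln(k2/k1) / (1/T1 - 1/T2)
ln(k2/k1) = ln(2.683/0.177) = 2.7185411
1/T1 - 1/T2 = 1/358 - 1/386 = 0.000202622514
Ea = 8.314 * 2.7185411 / 0.000202622514
Ea = 111547 J/mol


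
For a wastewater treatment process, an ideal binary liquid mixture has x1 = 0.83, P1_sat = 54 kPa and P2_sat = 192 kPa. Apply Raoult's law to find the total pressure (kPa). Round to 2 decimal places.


P = x1*P1_sat + x2*P2_sat
x2 = 1 - x1 = 1 - 0.83 = 0.17
P = 0.83*54 + 0.17*192
P = 44.82 + 32.64
P = 77.46 kPa


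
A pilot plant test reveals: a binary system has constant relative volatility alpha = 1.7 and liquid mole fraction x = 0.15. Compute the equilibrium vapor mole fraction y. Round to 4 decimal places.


y = alpha*x / (1 + (alpha-1)*x)
y = 1.7*0.15 / (1 + (1.7-1)*0.15)
y = 0.255 / (1 + 0.105)
y = 0.255 / 1.105
y = 0.2308


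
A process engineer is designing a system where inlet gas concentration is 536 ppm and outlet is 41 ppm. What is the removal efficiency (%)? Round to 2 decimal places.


Efficiency = (G_in - G_out) / G_in * 100%
Efficiency = (536 - 41) / 536 * 100
Efficiency = 495 / 536 * 100
Efficiency = 92.35%


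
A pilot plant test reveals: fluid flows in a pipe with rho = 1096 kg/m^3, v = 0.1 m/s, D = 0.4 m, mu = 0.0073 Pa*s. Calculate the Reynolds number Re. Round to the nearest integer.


Re = rho * v * D / mu
Re = 1096 * 0.1 * 0.4 / 0.0073
Re = 43.84 / 0.0073
Re = 6005


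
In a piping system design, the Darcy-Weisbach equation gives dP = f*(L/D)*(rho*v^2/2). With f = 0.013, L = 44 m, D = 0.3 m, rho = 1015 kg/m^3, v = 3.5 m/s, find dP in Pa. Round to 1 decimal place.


dP = f * (L/D) * (rho*v^2/2)
dP = 0.013 * (44/0.3) * (1015*3.5^2/2)
L/D = 146.66666667
rho*v^2/2 = 1015*12.25/2 = 6216.875
dP = 0.013 * 146.66666667 * 6216.875
dP = 11853.5 Pa


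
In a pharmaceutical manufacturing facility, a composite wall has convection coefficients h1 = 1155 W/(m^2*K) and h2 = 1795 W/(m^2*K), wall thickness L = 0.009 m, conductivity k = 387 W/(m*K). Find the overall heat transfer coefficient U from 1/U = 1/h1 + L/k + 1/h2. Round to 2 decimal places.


1/U = 1/h1 + L/k + 1/h2
1/U = 1/1155 + 0.009/387 + 1/1795
1/U = 0.0008658009 + 2.32558e-05 + 0.0005571031
1/U = 0.0014461598
U = 691.49 W/(m^2*K)


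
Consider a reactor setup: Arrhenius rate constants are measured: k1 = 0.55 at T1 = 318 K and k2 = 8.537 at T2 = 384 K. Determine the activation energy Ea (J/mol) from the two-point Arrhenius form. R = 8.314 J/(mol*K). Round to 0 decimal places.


Ea = R * ln(k2/k1) / (1/T1 - 1/T2)
ln(k2/k1) = ln(8.537/0.55) = 2.7422467
1/T1 - 1/T2 = 1/318 - 1/384 = 0.000540487421
Ea = 8.314 * 2.7422467 / 0.000540487421
Ea = 42182 J/mol


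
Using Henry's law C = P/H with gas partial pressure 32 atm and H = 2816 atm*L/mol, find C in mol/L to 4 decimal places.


C = P / H
C = 32 / 2816
C = 0.0114 mol/L


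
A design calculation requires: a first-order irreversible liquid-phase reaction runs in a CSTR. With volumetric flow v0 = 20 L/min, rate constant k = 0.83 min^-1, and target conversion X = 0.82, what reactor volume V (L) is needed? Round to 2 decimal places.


V = v0 * X / (k * (1 - X))
V = 20 * 0.82 / (0.83 * (1 - 0.82))
V = 16.4 / (0.83 * 0.18)
V = 16.4 / 0.1494
V = 109.77 L


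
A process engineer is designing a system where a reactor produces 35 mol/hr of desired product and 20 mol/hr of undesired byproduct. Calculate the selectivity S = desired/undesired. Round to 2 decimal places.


S = desired product rate / undesired product rate
S = 35 / 20
S = 1.75


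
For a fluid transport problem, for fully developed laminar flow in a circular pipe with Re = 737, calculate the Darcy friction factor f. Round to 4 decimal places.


f = 64 / Re
f = 64 / 737
f = 0.0868


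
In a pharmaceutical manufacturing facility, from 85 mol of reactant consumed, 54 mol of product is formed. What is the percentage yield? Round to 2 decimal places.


Yield = (moles product / moles consumed) * 100%
Yield = (54 / 85) * 100
Yield = 0.6353 * 100
Yield = 63.53%


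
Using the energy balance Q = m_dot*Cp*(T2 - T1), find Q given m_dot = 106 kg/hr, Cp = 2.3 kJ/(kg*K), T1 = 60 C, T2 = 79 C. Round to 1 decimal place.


Q = m_dot * Cp * (T2 - T1)
Q = 106 * 2.3 * (79 - 60)
Q = 106 * 2.3 * 19
Q = 4632.2 kJ/hr


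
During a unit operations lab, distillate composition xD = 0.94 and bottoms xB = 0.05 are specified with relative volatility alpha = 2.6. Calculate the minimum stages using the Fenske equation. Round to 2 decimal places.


N_min = ln((xD*(1-xB))/(xB*(1-xD))) / ln(alpha)
Numerator inside ln: 0.893 / 0.003 = 297.666667
ln(297.666667) = 5.695974
ln(alpha) = ln(2.6) = 0.955511
N_min = 5.695974 / 0.955511 = 5.96


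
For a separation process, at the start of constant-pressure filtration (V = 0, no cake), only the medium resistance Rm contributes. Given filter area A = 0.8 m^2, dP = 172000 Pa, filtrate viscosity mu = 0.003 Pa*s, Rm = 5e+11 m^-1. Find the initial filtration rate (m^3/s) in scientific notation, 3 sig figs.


rate = A * dP / (mu * Rm)
rate = 0.8 * 172000 / (0.003 * 5e+11)
rate = 137600.0 / 1.500e+09
rate = 9.17e-05 m^3/s


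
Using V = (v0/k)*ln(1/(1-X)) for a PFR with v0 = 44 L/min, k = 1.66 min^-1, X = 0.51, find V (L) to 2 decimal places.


V = (v0/k) * ln(1/(1-X))
V = (44/1.66) * ln(1/(1-0.51))
V = 26.506024 * ln(2.040816)
V = 26.506024 * 0.71335
V = 18.91 L


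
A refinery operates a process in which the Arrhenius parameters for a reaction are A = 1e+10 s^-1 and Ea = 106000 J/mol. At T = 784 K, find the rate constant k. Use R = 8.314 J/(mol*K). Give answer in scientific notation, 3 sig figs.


k = A * exp(-Ea/(R*T))
k = 1e+10 * exp(-106000 / (8.314 * 784))
k = 1e+10 * exp(-16.262218)
k = 8.66e+02


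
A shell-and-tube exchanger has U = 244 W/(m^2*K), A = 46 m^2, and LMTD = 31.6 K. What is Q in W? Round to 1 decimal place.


Q = U * A * LMTD
Q = 244 * 46 * 31.6
Q = 354678.4 W
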